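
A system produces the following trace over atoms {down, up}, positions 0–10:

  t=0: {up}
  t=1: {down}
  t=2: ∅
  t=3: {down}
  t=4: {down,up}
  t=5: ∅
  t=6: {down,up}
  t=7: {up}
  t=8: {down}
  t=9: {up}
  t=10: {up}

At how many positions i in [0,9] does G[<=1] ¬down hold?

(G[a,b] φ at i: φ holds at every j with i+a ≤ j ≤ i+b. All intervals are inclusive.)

Evaluate at each i in [0,9]:
  i=0: ✗ (fails at j=1)
  i=1: ✗ (fails at j=1)
  i=2: ✗ (fails at j=3)
  i=3: ✗ (fails at j=3)
  i=4: ✗ (fails at j=4)
  i=5: ✗ (fails at j=6)
  i=6: ✗ (fails at j=6)
  i=7: ✗ (fails at j=8)
  i=8: ✗ (fails at j=8)
  i=9: ✓ (all of [9,10])
Positions where it holds: {9} → 1.

1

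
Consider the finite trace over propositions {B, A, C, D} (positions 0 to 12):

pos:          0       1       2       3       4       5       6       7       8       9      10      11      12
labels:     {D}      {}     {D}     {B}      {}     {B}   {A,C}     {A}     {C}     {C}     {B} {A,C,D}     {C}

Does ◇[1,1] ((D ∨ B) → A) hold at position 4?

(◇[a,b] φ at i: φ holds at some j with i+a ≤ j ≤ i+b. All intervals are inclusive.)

Check ((D ∨ B) → A) at each j in [5,5]:
  j=5: false
No position in the window satisfies it → formula fails.

Does not hold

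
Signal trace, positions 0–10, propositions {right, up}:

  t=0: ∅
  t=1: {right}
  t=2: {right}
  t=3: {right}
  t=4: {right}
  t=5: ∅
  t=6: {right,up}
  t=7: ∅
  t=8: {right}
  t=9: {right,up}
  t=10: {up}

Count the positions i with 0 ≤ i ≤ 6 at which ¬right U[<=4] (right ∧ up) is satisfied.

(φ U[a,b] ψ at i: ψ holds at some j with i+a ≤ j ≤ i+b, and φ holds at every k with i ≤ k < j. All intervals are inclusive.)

Evaluate at each i in [0,6]:
  i=0: ✗ (no rhs in [0,4])
  i=1: ✗ (no rhs in [1,5])
  i=2: ✗ (lhs fails at k=2 before rhs at j=6)
  i=3: ✗ (lhs fails at k=3 before rhs at j=6)
  i=4: ✗ (lhs fails at k=4 before rhs at j=6)
  i=5: ✓ (rhs at j=6; lhs holds on [5,5])
  i=6: ✓ (rhs at j=6)
Positions where it holds: {5, 6} → 2.

2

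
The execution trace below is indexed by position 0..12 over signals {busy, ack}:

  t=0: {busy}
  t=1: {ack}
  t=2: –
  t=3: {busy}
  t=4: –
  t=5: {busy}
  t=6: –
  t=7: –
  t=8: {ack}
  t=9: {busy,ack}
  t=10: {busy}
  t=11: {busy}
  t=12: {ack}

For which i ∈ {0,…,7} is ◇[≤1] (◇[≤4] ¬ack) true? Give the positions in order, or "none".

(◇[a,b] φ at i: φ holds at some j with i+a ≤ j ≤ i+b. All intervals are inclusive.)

Evaluate at each i in [0,7]:
  i=0: ✓ (witness j=0)
  i=1: ✓ (witness j=1)
  i=2: ✓ (witness j=2)
  i=3: ✓ (witness j=3)
  i=4: ✓ (witness j=4)
  i=5: ✓ (witness j=5)
  i=6: ✓ (witness j=6)
  i=7: ✓ (witness j=7)

0, 1, 2, 3, 4, 5, 6, 7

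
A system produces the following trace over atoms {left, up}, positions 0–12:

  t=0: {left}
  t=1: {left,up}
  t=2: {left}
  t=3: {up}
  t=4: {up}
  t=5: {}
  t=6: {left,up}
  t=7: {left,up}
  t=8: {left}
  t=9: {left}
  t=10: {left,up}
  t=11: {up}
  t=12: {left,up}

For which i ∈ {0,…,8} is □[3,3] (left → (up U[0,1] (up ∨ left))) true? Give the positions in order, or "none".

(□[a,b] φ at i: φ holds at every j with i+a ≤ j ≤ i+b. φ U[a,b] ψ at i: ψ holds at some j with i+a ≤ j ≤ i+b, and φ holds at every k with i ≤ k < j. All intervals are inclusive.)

Evaluate at each i in [0,8]:
  i=0: ✓ (all of [3,3])
  i=1: ✓ (all of [4,4])
  i=2: ✓ (all of [5,5])
  i=3: ✓ (all of [6,6])
  i=4: ✓ (all of [7,7])
  i=5: ✓ (all of [8,8])
  i=6: ✓ (all of [9,9])
  i=7: ✓ (all of [10,10])
  i=8: ✓ (all of [11,11])

0, 1, 2, 3, 4, 5, 6, 7, 8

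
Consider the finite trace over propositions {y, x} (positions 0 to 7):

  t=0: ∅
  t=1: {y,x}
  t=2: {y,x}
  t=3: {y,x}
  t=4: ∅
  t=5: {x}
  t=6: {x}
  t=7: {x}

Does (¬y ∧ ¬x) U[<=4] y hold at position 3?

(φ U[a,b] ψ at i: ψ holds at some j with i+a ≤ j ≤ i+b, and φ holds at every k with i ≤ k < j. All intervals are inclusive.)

Need some j in [3,7] with y, and (¬y ∧ ¬x) at every k in [3,j-1].
  j=3: y holds; no prefix to check → satisfied.

Holds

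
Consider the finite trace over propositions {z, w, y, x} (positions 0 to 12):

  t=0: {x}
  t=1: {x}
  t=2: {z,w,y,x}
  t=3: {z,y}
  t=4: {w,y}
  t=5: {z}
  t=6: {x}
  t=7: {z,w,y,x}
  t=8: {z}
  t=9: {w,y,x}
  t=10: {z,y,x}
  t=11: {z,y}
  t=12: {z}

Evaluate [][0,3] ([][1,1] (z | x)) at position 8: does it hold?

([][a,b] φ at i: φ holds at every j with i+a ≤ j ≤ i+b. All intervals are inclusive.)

Holds

Check [][1,1] (z | x) at every j in [8,11]:
  j=8: holds on [9,9]
  j=9: holds on [10,10]
  j=10: holds on [11,11]
  j=11: holds on [12,12]
All positions satisfy it → formula holds.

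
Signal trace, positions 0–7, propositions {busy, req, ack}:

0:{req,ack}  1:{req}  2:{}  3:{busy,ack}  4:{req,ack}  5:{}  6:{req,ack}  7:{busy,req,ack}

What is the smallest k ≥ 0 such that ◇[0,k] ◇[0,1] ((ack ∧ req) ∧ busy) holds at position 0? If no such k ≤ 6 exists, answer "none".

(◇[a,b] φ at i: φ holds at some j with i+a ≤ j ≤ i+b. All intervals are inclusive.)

6

Scan j = 0,1,… for ◇[0,1] ((ack ∧ req) ∧ busy):
  j=0: fails
  j=1: fails
  j=2: fails
  j=3: fails
  j=4: fails
  j=5: fails
  j=6: holds
First hit at j=6, so smallest k = 6-0 = 6.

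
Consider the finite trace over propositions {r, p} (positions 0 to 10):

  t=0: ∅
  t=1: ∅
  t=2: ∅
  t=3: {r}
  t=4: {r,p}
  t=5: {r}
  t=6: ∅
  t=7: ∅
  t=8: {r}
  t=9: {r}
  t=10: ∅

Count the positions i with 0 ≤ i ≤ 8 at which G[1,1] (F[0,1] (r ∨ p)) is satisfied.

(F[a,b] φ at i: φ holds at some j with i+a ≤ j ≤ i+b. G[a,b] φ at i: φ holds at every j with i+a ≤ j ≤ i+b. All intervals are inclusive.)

7

Evaluate at each i in [0,8]:
  i=0: ✗ (fails at j=1)
  i=1: ✓ (all of [2,2])
  i=2: ✓ (all of [3,3])
  i=3: ✓ (all of [4,4])
  i=4: ✓ (all of [5,5])
  i=5: ✗ (fails at j=6)
  i=6: ✓ (all of [7,7])
  i=7: ✓ (all of [8,8])
  i=8: ✓ (all of [9,9])
Positions where it holds: {1, 2, 3, 4, 6, 7, 8} → 7.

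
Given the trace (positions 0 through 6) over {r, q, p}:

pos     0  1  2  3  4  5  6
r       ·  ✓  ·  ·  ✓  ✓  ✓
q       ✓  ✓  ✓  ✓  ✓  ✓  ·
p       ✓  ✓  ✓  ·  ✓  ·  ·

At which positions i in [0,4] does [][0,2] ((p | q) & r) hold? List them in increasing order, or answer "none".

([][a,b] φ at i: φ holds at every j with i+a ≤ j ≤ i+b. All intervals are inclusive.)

Evaluate at each i in [0,4]:
  i=0: ✗ (fails at j=0)
  i=1: ✗ (fails at j=2)
  i=2: ✗ (fails at j=2)
  i=3: ✗ (fails at j=3)
  i=4: ✗ (fails at j=6)

none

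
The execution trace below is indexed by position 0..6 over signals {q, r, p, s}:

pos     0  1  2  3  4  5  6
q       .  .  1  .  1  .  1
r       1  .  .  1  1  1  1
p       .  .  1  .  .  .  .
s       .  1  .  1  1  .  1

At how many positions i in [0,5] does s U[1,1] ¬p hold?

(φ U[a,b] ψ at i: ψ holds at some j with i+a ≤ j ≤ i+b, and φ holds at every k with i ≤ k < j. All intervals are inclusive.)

2

Evaluate at each i in [0,5]:
  i=0: ✗ (lhs fails at k=0 before rhs at j=1)
  i=1: ✗ (no rhs in [2,2])
  i=2: ✗ (lhs fails at k=2 before rhs at j=3)
  i=3: ✓ (rhs at j=4; lhs holds on [3,3])
  i=4: ✓ (rhs at j=5; lhs holds on [4,4])
  i=5: ✗ (lhs fails at k=5 before rhs at j=6)
Positions where it holds: {3, 4} → 2.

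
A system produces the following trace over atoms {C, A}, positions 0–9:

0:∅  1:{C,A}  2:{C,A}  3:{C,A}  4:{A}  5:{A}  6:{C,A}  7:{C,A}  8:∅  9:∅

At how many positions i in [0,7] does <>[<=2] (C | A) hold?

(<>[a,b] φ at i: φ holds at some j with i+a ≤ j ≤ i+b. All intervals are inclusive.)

8

Evaluate at each i in [0,7]:
  i=0: ✓ (witness j=1)
  i=1: ✓ (witness j=1)
  i=2: ✓ (witness j=2)
  i=3: ✓ (witness j=3)
  i=4: ✓ (witness j=4)
  i=5: ✓ (witness j=5)
  i=6: ✓ (witness j=6)
  i=7: ✓ (witness j=7)
Positions where it holds: {0, 1, 2, 3, 4, 5, 6, 7} → 8.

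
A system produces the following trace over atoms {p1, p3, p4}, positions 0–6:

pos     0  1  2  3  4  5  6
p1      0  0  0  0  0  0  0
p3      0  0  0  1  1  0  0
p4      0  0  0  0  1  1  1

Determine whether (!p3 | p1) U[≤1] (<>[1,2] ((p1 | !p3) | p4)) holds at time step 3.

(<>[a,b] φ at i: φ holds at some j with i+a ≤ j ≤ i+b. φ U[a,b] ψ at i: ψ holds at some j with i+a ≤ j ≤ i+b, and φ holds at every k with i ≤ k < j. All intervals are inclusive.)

Need some j in [3,4] with <>[1,2] ((p1 | !p3) | p4), and (!p3 | p1) at every k in [3,j-1].
  j=3: <>[1,2] ((p1 | !p3) | p4) holds; no prefix to check → satisfied.

Holds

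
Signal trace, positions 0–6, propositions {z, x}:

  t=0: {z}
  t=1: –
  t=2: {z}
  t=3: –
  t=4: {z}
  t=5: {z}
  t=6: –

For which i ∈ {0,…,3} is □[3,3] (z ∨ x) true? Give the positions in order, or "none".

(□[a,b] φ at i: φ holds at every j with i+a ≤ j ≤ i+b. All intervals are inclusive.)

Evaluate at each i in [0,3]:
  i=0: ✗ (fails at j=3)
  i=1: ✓ (all of [4,4])
  i=2: ✓ (all of [5,5])
  i=3: ✗ (fails at j=6)

1, 2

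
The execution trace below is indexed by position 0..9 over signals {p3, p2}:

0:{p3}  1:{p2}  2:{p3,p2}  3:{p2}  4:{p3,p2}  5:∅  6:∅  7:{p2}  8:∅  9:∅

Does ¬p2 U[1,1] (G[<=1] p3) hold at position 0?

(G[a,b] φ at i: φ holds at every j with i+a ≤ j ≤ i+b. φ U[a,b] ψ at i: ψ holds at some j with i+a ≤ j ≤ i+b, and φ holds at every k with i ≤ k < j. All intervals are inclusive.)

Need some j in [1,1] with G[<=1] p3, and ¬p2 at every k in [0,j-1].
  j=1: G[<=1] p3 — fails at 1.
No j in the window works → until fails.

False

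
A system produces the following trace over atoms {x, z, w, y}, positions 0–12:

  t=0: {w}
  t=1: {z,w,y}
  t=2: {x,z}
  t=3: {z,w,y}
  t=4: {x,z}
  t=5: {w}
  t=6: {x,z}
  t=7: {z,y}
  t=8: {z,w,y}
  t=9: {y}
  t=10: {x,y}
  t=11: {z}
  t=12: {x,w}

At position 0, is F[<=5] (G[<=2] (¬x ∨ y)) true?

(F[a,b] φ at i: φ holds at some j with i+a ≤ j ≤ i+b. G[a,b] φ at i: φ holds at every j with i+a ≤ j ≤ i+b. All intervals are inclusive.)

Check G[<=2] (¬x ∨ y) at each j in [0,5]:
  j=0: fails at 2
  j=1: fails at 2
  j=2: fails at 2
  j=3: fails at 4
  j=4: fails at 4
  j=5: fails at 6
No position in the window satisfies it → formula fails.

False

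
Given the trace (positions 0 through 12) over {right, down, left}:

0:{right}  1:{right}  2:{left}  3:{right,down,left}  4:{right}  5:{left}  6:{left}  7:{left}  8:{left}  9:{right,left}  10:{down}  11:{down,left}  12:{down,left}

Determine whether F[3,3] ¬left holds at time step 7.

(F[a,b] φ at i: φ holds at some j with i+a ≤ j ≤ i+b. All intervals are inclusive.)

Yes

Check ¬left at each j in [10,10]:
  j=10: true
Found at j=10 → formula holds.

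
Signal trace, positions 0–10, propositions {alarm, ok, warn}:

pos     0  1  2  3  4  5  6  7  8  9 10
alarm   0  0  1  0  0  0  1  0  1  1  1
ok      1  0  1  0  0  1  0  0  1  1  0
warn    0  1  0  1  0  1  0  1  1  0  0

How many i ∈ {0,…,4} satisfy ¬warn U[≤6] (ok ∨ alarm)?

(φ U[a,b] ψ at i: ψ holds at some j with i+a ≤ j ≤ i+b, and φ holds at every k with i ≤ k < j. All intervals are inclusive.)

Evaluate at each i in [0,4]:
  i=0: ✓ (rhs at j=0)
  i=1: ✗ (lhs fails at k=1 before rhs at j=2)
  i=2: ✓ (rhs at j=2)
  i=3: ✗ (lhs fails at k=3 before rhs at j=5)
  i=4: ✓ (rhs at j=5; lhs holds on [4,4])
Positions where it holds: {0, 2, 4} → 3.

3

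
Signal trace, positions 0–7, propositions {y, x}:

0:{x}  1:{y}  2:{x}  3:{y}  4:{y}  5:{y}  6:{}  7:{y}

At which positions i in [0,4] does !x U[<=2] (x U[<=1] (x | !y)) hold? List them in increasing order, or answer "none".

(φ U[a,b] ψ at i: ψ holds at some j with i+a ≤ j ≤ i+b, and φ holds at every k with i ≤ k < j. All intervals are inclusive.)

0, 1, 2, 4

Evaluate at each i in [0,4]:
  i=0: ✓ (rhs at j=0)
  i=1: ✓ (rhs at j=2; lhs holds on [1,1])
  i=2: ✓ (rhs at j=2)
  i=3: ✗ (no rhs in [3,5])
  i=4: ✓ (rhs at j=6; lhs holds on [4,5])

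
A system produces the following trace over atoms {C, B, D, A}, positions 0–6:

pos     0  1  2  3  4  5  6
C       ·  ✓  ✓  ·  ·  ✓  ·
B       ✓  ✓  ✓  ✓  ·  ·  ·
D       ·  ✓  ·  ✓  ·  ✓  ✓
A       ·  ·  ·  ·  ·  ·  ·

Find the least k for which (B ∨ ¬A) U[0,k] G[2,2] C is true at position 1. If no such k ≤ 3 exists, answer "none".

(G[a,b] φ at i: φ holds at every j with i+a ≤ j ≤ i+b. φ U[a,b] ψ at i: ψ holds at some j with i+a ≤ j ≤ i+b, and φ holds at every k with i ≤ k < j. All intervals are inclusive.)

2

Need earliest j ≥ 1 with G[2,2] C, and (B ∨ ¬A) at every k in [1,j-1].
  j=1: rhs fails.
  j=2: rhs fails.
  j=3: rhs holds; lhs holds on [1,2]. k = 2.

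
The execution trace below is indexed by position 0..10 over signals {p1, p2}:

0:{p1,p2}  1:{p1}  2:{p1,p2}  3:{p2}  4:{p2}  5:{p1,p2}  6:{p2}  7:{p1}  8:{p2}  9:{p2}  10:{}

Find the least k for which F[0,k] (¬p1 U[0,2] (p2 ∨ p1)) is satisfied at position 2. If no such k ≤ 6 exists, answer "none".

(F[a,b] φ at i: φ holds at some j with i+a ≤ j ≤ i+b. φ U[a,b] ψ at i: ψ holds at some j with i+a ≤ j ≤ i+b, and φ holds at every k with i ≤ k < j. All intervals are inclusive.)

0

Scan j = 2,3,… for (¬p1 U[0,2] (p2 ∨ p1)):
  j=2: holds
First hit at j=2, so smallest k = 2-2 = 0.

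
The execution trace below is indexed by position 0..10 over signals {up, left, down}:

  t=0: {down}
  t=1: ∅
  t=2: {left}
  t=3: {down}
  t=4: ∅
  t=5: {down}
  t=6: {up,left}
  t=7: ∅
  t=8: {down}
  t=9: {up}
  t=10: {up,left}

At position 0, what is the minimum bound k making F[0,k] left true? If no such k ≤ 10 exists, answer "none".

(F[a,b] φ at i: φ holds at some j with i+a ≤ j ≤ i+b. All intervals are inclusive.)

Scan j = 0,1,… for left:
  j=0: fails
  j=1: fails
  j=2: holds
First hit at j=2, so smallest k = 2-0 = 2.

2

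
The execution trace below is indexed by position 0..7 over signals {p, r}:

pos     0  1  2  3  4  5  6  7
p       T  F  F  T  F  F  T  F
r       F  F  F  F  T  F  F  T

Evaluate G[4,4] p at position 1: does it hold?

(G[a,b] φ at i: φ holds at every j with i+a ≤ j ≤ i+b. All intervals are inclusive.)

No

Check p at every j in [5,5]:
  j=5: false
Fails at j=5 → formula fails.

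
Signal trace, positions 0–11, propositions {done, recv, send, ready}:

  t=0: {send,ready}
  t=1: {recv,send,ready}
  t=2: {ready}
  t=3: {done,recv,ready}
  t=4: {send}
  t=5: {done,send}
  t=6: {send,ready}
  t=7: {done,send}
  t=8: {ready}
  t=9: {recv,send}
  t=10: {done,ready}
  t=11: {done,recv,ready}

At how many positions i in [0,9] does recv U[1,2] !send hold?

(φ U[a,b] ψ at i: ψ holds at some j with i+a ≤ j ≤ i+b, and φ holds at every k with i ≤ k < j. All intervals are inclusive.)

2

Evaluate at each i in [0,9]:
  i=0: ✗ (lhs fails at k=0 before rhs at j=2)
  i=1: ✓ (rhs at j=2; lhs holds on [1,1])
  i=2: ✗ (lhs fails at k=2 before rhs at j=3)
  i=3: ✗ (no rhs in [4,5])
  i=4: ✗ (no rhs in [5,6])
  i=5: ✗ (no rhs in [6,7])
  i=6: ✗ (lhs fails at k=6 before rhs at j=8)
  i=7: ✗ (lhs fails at k=7 before rhs at j=8)
  i=8: ✗ (lhs fails at k=8 before rhs at j=10)
  i=9: ✓ (rhs at j=10; lhs holds on [9,9])
Positions where it holds: {1, 9} → 2.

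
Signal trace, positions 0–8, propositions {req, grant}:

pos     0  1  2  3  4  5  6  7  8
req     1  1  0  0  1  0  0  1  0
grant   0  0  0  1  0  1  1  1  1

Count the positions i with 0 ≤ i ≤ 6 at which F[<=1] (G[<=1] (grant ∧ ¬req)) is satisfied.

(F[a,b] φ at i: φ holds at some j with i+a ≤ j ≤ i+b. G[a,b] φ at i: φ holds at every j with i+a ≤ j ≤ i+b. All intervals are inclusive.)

2

Evaluate at each i in [0,6]:
  i=0: ✗ (none in [0,1])
  i=1: ✗ (none in [1,2])
  i=2: ✗ (none in [2,3])
  i=3: ✗ (none in [3,4])
  i=4: ✓ (witness j=5)
  i=5: ✓ (witness j=5)
  i=6: ✗ (none in [6,7])
Positions where it holds: {4, 5} → 2.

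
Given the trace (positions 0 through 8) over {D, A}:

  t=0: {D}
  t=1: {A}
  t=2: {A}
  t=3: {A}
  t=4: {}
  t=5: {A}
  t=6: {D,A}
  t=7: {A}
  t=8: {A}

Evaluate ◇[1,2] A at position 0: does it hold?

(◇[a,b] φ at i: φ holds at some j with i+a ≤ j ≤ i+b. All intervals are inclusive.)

Check A at each j in [1,2]:
  j=1: true
  j=2: true
Found at j=1 → formula holds.

True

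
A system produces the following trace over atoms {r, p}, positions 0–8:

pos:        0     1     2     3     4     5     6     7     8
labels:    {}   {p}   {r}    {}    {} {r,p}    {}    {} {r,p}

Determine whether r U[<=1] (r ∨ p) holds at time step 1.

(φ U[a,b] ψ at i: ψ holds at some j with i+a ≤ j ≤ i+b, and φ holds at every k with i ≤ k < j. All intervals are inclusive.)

Need some j in [1,2] with (r ∨ p), and r at every k in [1,j-1].
  j=1: (r ∨ p) holds; no prefix to check → satisfied.

Holds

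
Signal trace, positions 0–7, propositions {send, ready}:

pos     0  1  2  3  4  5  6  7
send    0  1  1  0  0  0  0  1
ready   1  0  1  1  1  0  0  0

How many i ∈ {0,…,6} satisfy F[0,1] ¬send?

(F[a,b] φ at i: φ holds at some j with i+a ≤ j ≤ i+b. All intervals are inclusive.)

6

Evaluate at each i in [0,6]:
  i=0: ✓ (witness j=0)
  i=1: ✗ (none in [1,2])
  i=2: ✓ (witness j=3)
  i=3: ✓ (witness j=3)
  i=4: ✓ (witness j=4)
  i=5: ✓ (witness j=5)
  i=6: ✓ (witness j=6)
Positions where it holds: {0, 2, 3, 4, 5, 6} → 6.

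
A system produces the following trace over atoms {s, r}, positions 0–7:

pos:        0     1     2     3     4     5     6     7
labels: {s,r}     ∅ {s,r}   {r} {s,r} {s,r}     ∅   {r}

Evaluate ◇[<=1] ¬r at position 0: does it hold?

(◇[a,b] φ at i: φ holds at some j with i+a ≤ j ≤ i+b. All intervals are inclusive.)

Yes

Check ¬r at each j in [0,1]:
  j=0: false
  j=1: true
Found at j=1 → formula holds.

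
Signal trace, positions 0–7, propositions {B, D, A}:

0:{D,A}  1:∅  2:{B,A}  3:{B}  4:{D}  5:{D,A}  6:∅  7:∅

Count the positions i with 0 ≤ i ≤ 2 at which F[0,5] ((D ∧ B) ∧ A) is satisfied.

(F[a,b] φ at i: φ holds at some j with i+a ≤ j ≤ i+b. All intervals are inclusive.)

Evaluate at each i in [0,2]:
  i=0: ✗ (none in [0,5])
  i=1: ✗ (none in [1,6])
  i=2: ✗ (none in [2,7])
Positions where it holds: {} → 0.

0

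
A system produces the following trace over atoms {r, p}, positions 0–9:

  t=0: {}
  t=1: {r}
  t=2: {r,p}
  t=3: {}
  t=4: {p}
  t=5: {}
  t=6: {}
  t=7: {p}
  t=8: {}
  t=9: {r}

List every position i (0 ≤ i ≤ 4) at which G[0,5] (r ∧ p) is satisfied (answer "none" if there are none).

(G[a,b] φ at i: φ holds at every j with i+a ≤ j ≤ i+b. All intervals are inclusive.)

Evaluate at each i in [0,4]:
  i=0: ✗ (fails at j=0)
  i=1: ✗ (fails at j=1)
  i=2: ✗ (fails at j=3)
  i=3: ✗ (fails at j=3)
  i=4: ✗ (fails at j=4)

none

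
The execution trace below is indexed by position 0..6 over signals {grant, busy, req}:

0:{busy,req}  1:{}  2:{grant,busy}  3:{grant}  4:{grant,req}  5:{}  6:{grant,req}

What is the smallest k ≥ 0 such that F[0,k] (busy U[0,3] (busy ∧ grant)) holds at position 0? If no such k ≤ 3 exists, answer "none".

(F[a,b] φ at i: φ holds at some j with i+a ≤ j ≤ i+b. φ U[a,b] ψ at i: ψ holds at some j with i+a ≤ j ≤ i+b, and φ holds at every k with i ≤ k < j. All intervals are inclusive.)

2

Scan j = 0,1,… for (busy U[0,3] (busy ∧ grant)):
  j=0: fails
  j=1: fails
  j=2: holds
First hit at j=2, so smallest k = 2-0 = 2.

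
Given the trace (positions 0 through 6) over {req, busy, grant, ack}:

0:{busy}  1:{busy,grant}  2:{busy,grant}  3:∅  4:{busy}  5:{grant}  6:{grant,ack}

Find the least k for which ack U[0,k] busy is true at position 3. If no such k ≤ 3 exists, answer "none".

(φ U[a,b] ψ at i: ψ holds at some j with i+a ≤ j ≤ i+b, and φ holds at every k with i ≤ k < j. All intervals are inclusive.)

none

Need earliest j ≥ 3 with busy, and ack at every k in [3,j-1].
  j=3: rhs fails.
  j=4: rhs holds but lhs fails at k=3.
  j=5: rhs fails.
  j=6: rhs fails.
No witness within the range → none.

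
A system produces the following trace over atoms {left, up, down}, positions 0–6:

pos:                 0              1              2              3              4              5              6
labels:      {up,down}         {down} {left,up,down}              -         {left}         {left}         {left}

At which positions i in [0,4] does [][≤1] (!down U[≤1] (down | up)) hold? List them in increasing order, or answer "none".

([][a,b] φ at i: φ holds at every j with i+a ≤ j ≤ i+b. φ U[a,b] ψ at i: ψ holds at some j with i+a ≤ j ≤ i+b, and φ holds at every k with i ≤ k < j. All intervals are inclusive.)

0, 1

Evaluate at each i in [0,4]:
  i=0: ✓ (all of [0,1])
  i=1: ✓ (all of [1,2])
  i=2: ✗ (fails at j=3)
  i=3: ✗ (fails at j=3)
  i=4: ✗ (fails at j=4)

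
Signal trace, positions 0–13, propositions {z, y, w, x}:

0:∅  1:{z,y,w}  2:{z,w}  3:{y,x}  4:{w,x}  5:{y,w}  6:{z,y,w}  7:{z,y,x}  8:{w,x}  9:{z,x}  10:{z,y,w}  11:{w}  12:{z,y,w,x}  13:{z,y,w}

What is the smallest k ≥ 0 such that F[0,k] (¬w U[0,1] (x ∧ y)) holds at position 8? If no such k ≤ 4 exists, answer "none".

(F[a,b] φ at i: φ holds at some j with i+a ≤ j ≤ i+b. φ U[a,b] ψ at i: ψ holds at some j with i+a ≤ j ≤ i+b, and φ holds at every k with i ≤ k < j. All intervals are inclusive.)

Scan j = 8,9,… for (¬w U[0,1] (x ∧ y)):
  j=8: fails
  j=9: fails
  j=10: fails
  j=11: fails
  j=12: holds
First hit at j=12, so smallest k = 12-8 = 4.

4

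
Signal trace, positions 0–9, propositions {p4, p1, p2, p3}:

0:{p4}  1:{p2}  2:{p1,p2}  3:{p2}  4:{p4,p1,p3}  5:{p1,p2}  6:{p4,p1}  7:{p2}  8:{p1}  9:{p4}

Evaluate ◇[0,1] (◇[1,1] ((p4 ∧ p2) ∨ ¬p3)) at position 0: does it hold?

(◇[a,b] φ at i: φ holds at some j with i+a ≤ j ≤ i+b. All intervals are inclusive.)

True

Check ◇[1,1] ((p4 ∧ p2) ∨ ¬p3) at each j in [0,1]:
  j=0: holds (witness at 1)
  j=1: holds (witness at 2)
Found at j=0 → formula holds.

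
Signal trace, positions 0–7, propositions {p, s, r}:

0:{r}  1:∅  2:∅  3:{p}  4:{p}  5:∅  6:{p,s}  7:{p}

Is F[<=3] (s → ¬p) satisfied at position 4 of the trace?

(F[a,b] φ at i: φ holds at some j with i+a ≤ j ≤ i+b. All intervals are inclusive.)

True

Check (s → ¬p) at each j in [4,7]:
  j=4: true
  j=5: true
  j=6: false
  j=7: true
Found at j=4 → formula holds.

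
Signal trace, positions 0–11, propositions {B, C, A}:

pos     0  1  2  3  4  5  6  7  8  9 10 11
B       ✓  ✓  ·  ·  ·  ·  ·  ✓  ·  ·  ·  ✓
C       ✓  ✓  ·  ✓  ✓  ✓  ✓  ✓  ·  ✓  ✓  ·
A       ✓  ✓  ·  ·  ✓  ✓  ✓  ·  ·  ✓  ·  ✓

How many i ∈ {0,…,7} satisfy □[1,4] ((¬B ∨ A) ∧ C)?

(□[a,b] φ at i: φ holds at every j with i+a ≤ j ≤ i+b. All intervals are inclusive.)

1

Evaluate at each i in [0,7]:
  i=0: ✗ (fails at j=2)
  i=1: ✗ (fails at j=2)
  i=2: ✓ (all of [3,6])
  i=3: ✗ (fails at j=7)
  i=4: ✗ (fails at j=7)
  i=5: ✗ (fails at j=7)
  i=6: ✗ (fails at j=7)
  i=7: ✗ (fails at j=8)
Positions where it holds: {2} → 1.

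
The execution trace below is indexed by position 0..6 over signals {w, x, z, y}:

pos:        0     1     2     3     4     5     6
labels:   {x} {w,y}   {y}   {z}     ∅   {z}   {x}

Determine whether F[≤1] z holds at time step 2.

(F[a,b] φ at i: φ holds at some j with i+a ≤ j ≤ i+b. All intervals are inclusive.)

Holds

Check z at each j in [2,3]:
  j=2: false
  j=3: true
Found at j=3 → formula holds.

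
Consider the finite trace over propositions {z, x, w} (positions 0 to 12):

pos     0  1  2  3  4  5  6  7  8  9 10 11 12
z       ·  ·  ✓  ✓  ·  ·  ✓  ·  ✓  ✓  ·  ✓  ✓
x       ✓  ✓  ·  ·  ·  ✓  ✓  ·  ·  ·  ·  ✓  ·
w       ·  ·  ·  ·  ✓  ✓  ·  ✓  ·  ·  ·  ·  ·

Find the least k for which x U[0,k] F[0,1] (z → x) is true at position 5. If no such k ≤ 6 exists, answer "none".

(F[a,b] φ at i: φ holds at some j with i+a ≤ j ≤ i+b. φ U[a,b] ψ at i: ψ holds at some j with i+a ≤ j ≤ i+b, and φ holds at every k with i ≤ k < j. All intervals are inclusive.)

0

Need earliest j ≥ 5 with F[0,1] (z → x), and x at every k in [5,j-1].
  j=5: rhs holds (empty prefix). k = 0.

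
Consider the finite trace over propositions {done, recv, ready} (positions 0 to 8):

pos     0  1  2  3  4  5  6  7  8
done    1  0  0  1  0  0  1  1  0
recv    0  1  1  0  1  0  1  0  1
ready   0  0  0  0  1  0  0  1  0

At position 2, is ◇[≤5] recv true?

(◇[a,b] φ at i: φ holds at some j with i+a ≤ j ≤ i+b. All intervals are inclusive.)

Yes

Check recv at each j in [2,7]:
  j=2: true
  j=3: false
  j=4: true
  j=5: false
  j=6: true
  j=7: false
Found at j=2 → formula holds.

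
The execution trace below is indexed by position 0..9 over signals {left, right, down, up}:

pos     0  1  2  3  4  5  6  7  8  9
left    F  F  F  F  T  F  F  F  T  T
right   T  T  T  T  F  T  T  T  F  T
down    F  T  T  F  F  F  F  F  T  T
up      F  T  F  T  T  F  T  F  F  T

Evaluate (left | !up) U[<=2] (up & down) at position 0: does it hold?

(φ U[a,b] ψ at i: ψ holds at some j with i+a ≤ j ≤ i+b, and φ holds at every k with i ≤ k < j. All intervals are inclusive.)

True

Need some j in [0,2] with (up & down), and (left | !up) at every k in [0,j-1].
  j=0: (up & down) false.
  j=1: (up & down) holds; (left | !up) holds at every k in [0,0] → satisfied.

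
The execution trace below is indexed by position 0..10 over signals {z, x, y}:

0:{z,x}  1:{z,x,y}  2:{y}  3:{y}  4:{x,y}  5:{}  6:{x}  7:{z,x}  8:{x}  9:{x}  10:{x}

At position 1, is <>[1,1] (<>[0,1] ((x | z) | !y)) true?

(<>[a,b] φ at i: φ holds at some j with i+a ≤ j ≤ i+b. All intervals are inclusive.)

Does not hold

Check <>[0,1] ((x | z) | !y) at each j in [2,2]:
  j=2: fails (none in [2,3])
No position in the window satisfies it → formula fails.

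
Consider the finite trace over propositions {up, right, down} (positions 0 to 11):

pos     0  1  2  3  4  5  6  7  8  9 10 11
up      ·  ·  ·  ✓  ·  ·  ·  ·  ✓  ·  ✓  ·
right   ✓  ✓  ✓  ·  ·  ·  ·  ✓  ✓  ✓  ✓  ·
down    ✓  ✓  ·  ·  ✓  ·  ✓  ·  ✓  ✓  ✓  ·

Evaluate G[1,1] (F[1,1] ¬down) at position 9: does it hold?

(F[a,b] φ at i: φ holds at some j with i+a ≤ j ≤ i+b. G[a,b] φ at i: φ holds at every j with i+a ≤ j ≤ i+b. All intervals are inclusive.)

Check F[1,1] ¬down at every j in [10,10]:
  j=10: holds (witness at 11)
All positions satisfy it → formula holds.

Yes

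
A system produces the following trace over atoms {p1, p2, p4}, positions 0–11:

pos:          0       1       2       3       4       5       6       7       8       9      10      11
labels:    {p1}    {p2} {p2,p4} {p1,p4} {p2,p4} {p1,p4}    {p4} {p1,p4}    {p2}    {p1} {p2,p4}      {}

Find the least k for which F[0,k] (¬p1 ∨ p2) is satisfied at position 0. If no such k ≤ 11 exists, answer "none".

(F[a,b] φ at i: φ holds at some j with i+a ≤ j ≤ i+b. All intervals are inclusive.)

Scan j = 0,1,… for (¬p1 ∨ p2):
  j=0: fails
  j=1: holds
First hit at j=1, so smallest k = 1-0 = 1.

1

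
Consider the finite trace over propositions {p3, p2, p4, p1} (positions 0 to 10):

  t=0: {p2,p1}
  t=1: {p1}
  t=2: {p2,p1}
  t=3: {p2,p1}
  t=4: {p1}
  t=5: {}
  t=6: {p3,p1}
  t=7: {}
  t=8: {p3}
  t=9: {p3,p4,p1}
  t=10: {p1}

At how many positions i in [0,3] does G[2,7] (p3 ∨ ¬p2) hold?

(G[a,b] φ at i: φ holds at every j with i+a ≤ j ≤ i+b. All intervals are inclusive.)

Evaluate at each i in [0,3]:
  i=0: ✗ (fails at j=2)
  i=1: ✗ (fails at j=3)
  i=2: ✓ (all of [4,9])
  i=3: ✓ (all of [5,10])
Positions where it holds: {2, 3} → 2.

2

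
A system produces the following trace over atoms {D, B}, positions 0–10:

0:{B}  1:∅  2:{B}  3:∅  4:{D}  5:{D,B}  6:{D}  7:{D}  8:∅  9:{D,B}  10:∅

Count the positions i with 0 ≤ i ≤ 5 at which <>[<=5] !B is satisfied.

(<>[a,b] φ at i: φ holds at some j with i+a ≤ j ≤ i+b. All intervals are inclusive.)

6

Evaluate at each i in [0,5]:
  i=0: ✓ (witness j=1)
  i=1: ✓ (witness j=1)
  i=2: ✓ (witness j=3)
  i=3: ✓ (witness j=3)
  i=4: ✓ (witness j=4)
  i=5: ✓ (witness j=6)
Positions where it holds: {0, 1, 2, 3, 4, 5} → 6.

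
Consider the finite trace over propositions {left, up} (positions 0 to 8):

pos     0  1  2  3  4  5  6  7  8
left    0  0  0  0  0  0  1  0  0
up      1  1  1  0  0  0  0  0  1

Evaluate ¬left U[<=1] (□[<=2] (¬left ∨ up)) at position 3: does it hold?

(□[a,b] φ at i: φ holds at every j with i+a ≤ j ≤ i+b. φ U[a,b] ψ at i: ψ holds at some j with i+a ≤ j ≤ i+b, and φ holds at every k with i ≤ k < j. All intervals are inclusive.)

Need some j in [3,4] with □[<=2] (¬left ∨ up), and ¬left at every k in [3,j-1].
  j=3: □[<=2] (¬left ∨ up) holds; no prefix to check → satisfied.

True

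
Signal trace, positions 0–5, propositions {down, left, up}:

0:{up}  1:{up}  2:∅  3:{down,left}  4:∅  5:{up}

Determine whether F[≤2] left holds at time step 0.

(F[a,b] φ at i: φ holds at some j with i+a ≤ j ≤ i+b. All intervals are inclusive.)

Check left at each j in [0,2]:
  j=0: false
  j=1: false
  j=2: false
No position in the window satisfies it → formula fails.

False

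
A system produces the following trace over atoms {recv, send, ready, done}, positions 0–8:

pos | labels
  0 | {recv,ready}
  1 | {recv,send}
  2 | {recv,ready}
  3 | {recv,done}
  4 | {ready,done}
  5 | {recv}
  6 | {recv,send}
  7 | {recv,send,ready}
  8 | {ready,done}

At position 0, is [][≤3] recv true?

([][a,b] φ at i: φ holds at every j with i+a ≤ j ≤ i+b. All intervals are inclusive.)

Holds

Check recv at every j in [0,3]:
  j=0: true
  j=1: true
  j=2: true
  j=3: true
All positions satisfy it → formula holds.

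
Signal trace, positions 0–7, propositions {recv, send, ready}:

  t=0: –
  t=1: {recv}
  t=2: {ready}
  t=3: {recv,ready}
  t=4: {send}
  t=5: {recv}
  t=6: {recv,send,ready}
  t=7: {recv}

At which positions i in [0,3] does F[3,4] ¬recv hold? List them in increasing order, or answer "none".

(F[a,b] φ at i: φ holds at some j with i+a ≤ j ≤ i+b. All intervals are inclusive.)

0, 1

Evaluate at each i in [0,3]:
  i=0: ✓ (witness j=4)
  i=1: ✓ (witness j=4)
  i=2: ✗ (none in [5,6])
  i=3: ✗ (none in [6,7])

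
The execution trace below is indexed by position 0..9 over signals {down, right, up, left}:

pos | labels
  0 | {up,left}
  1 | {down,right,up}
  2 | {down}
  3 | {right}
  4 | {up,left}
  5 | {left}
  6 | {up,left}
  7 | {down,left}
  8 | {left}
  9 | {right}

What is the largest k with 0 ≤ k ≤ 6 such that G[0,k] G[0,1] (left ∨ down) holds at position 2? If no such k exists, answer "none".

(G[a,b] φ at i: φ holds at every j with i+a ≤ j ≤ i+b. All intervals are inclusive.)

G[0,1] (left ∨ down) must hold from j=2 onward; find where it first fails.
  j=2: fails → no k works.

none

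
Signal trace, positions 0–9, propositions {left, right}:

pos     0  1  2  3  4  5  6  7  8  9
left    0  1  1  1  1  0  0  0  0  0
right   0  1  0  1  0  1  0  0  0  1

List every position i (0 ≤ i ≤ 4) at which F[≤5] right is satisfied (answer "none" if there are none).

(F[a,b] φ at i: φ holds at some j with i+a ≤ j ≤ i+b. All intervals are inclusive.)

0, 1, 2, 3, 4

Evaluate at each i in [0,4]:
  i=0: ✓ (witness j=1)
  i=1: ✓ (witness j=1)
  i=2: ✓ (witness j=3)
  i=3: ✓ (witness j=3)
  i=4: ✓ (witness j=5)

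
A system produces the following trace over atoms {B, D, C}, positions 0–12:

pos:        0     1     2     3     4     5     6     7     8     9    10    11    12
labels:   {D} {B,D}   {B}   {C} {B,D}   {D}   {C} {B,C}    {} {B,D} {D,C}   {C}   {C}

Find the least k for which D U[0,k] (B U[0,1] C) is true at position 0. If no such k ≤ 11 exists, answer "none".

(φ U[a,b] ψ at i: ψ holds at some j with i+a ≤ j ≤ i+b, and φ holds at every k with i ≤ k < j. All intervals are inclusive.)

2

Need earliest j ≥ 0 with (B U[0,1] C), and D at every k in [0,j-1].
  j=0: rhs fails.
  j=1: rhs fails.
  j=2: rhs holds; lhs holds on [0,1]. k = 2.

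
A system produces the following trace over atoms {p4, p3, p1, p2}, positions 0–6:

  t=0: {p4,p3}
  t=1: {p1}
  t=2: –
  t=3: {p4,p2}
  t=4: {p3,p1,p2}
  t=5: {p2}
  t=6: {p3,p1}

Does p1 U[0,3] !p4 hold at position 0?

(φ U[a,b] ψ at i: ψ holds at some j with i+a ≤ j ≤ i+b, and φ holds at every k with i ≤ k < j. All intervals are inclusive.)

Need some j in [0,3] with !p4, and p1 at every k in [0,j-1].
  j=0: !p4 false.
  j=1: !p4 holds, but p1 fails at k=0 → not this j.
  j=2: !p4 holds, but p1 fails at k=0 → not this j.
  j=3: !p4 false.
No j in the window works → until fails.

Does not hold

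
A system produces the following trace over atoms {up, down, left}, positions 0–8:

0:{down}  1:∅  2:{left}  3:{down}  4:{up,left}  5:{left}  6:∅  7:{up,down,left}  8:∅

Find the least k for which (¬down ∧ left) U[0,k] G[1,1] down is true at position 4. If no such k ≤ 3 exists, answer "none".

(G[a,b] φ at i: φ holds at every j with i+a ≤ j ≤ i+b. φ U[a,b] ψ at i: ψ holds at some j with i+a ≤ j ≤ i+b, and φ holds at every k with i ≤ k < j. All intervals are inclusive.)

Need earliest j ≥ 4 with G[1,1] down, and (¬down ∧ left) at every k in [4,j-1].
  j=4: rhs fails.
  j=5: rhs fails.
  j=6: rhs holds; lhs holds on [4,5]. k = 2.

2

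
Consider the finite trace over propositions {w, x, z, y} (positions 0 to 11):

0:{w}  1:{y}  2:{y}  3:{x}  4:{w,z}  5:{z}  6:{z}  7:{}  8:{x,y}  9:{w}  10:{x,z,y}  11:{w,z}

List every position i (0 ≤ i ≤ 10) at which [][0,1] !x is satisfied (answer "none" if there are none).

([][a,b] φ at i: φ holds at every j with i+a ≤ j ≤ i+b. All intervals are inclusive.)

0, 1, 4, 5, 6

Evaluate at each i in [0,10]:
  i=0: ✓ (all of [0,1])
  i=1: ✓ (all of [1,2])
  i=2: ✗ (fails at j=3)
  i=3: ✗ (fails at j=3)
  i=4: ✓ (all of [4,5])
  i=5: ✓ (all of [5,6])
  i=6: ✓ (all of [6,7])
  i=7: ✗ (fails at j=8)
  i=8: ✗ (fails at j=8)
  i=9: ✗ (fails at j=10)
  i=10: ✗ (fails at j=10)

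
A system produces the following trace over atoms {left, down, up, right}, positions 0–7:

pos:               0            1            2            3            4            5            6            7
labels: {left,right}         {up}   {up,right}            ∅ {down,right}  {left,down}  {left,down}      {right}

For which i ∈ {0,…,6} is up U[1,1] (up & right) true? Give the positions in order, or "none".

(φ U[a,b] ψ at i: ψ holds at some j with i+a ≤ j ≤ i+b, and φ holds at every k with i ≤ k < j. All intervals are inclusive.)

Evaluate at each i in [0,6]:
  i=0: ✗ (no rhs in [1,1])
  i=1: ✓ (rhs at j=2; lhs holds on [1,1])
  i=2: ✗ (no rhs in [3,3])
  i=3: ✗ (no rhs in [4,4])
  i=4: ✗ (no rhs in [5,5])
  i=5: ✗ (no rhs in [6,6])
  i=6: ✗ (no rhs in [7,7])

1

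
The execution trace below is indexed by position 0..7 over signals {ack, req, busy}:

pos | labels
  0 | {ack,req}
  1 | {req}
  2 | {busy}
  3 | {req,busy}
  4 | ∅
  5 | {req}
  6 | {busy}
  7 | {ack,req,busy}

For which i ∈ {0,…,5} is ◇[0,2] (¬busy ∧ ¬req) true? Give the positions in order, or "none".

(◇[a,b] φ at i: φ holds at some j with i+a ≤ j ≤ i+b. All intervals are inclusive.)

Evaluate at each i in [0,5]:
  i=0: ✗ (none in [0,2])
  i=1: ✗ (none in [1,3])
  i=2: ✓ (witness j=4)
  i=3: ✓ (witness j=4)
  i=4: ✓ (witness j=4)
  i=5: ✗ (none in [5,7])

2, 3, 4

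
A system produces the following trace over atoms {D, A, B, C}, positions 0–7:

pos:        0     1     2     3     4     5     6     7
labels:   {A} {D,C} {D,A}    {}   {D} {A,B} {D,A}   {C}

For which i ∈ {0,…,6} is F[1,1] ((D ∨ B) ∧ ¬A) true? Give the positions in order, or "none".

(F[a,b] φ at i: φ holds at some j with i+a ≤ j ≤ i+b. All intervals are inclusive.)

Evaluate at each i in [0,6]:
  i=0: ✓ (witness j=1)
  i=1: ✗ (none in [2,2])
  i=2: ✗ (none in [3,3])
  i=3: ✓ (witness j=4)
  i=4: ✗ (none in [5,5])
  i=5: ✗ (none in [6,6])
  i=6: ✗ (none in [7,7])

0, 3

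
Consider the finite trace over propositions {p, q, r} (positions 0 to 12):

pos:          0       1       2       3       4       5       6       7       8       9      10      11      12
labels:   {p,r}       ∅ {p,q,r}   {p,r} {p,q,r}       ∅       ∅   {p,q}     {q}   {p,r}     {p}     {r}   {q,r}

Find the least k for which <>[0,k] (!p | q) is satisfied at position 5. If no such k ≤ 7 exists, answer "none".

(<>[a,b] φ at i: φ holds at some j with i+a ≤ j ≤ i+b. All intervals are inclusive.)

Scan j = 5,6,… for (!p | q):
  j=5: holds
First hit at j=5, so smallest k = 5-5 = 0.

0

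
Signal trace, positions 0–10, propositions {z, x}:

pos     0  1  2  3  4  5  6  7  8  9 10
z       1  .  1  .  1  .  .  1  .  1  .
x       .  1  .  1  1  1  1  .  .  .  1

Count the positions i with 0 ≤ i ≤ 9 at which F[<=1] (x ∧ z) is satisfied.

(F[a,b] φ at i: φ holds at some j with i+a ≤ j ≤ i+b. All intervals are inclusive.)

Evaluate at each i in [0,9]:
  i=0: ✗ (none in [0,1])
  i=1: ✗ (none in [1,2])
  i=2: ✗ (none in [2,3])
  i=3: ✓ (witness j=4)
  i=4: ✓ (witness j=4)
  i=5: ✗ (none in [5,6])
  i=6: ✗ (none in [6,7])
  i=7: ✗ (none in [7,8])
  i=8: ✗ (none in [8,9])
  i=9: ✗ (none in [9,10])
Positions where it holds: {3, 4} → 2.

2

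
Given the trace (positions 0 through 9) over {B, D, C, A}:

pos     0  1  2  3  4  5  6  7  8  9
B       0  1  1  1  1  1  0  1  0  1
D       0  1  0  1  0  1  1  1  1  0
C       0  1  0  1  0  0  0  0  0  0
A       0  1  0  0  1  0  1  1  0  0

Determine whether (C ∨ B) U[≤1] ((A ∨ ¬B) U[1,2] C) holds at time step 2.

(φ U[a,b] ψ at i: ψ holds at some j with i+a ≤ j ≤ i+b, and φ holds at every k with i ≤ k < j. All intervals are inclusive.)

Does not hold

Need some j in [2,3] with ((A ∨ ¬B) U[1,2] C), and (C ∨ B) at every k in [2,j-1].
  j=2: ((A ∨ ¬B) U[1,2] C) — fails.
  j=3: ((A ∨ ¬B) U[1,2] C) — fails.
No j in the window works → until fails.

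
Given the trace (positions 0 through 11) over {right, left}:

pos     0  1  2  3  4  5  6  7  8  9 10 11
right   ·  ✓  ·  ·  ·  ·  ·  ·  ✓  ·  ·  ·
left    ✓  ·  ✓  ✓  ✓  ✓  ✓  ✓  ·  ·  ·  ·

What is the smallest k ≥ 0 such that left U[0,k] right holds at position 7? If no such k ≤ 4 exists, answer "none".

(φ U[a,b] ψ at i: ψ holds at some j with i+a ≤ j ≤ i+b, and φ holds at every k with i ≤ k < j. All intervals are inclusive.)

1

Need earliest j ≥ 7 with right, and left at every k in [7,j-1].
  j=7: rhs fails.
  j=8: rhs holds; lhs holds on [7,7]. k = 1.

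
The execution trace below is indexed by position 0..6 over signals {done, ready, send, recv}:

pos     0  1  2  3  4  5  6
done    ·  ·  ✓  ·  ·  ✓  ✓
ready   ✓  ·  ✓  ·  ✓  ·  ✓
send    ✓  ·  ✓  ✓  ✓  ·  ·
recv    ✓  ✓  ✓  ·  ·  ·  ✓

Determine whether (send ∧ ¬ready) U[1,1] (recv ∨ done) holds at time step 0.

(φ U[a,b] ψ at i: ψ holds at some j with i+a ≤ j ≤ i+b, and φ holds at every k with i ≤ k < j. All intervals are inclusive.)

Need some j in [1,1] with (recv ∨ done), and (send ∧ ¬ready) at every k in [0,j-1].
  j=1: (recv ∨ done) holds, but (send ∧ ¬ready) fails at k=0 → not this j.
No j in the window works → until fails.

False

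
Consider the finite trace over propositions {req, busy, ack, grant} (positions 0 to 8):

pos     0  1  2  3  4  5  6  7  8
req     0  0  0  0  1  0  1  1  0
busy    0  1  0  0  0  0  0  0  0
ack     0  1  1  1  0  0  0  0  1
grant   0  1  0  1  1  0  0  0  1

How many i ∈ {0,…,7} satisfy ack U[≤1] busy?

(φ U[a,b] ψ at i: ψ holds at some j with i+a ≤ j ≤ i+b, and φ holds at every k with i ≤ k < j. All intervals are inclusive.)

Evaluate at each i in [0,7]:
  i=0: ✗ (lhs fails at k=0 before rhs at j=1)
  i=1: ✓ (rhs at j=1)
  i=2: ✗ (no rhs in [2,3])
  i=3: ✗ (no rhs in [3,4])
  i=4: ✗ (no rhs in [4,5])
  i=5: ✗ (no rhs in [5,6])
  i=6: ✗ (no rhs in [6,7])
  i=7: ✗ (no rhs in [7,8])
Positions where it holds: {1} → 1.

1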